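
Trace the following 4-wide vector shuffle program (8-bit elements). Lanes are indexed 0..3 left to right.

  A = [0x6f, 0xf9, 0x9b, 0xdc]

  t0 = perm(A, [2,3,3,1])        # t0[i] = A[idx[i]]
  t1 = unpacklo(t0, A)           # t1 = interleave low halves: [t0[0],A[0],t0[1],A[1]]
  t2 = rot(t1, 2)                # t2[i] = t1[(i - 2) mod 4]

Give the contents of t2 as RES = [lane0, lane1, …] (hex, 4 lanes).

RES = [0xdc, 0xf9, 0x9b, 0x6f]

  t0: 9b dc dc f9
  t1: 9b 6f dc f9
  t2: dc f9 9b 6f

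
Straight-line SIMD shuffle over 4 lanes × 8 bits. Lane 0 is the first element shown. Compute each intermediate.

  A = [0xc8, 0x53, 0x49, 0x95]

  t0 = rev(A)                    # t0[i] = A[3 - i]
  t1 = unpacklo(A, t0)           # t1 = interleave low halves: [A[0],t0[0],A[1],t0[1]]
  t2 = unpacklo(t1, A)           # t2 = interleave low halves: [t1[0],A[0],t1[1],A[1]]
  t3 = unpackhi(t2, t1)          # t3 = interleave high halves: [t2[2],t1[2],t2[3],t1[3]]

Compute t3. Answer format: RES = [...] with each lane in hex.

RES = [0x95, 0x53, 0x53, 0x49]

→ t0 |95|49|53|c8|
→ t1 |c8|95|53|49|
→ t2 |c8|c8|95|53|
→ t3 |95|53|53|49|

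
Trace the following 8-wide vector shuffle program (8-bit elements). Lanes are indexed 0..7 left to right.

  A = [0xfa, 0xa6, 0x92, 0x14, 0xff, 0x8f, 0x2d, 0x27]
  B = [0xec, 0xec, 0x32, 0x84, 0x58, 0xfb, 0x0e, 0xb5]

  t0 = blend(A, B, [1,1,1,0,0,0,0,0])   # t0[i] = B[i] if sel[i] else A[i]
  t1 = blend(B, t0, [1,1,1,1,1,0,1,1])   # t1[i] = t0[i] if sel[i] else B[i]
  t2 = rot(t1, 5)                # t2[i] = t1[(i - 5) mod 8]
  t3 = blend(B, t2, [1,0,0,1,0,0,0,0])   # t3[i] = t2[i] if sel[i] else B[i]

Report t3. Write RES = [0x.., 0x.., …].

RES = [ 0x14  0xec  0x32  0x2d  0x58  0xfb  0x0e  0xb5 ]

t0 = [0xec, 0xec, 0x32, 0x14, 0xff, 0x8f, 0x2d, 0x27]
t1 = [0xec, 0xec, 0x32, 0x14, 0xff, 0xfb, 0x2d, 0x27]
t2 = [0x14, 0xff, 0xfb, 0x2d, 0x27, 0xec, 0xec, 0x32]
t3 = [0x14, 0xec, 0x32, 0x2d, 0x58, 0xfb, 0x0e, 0xb5]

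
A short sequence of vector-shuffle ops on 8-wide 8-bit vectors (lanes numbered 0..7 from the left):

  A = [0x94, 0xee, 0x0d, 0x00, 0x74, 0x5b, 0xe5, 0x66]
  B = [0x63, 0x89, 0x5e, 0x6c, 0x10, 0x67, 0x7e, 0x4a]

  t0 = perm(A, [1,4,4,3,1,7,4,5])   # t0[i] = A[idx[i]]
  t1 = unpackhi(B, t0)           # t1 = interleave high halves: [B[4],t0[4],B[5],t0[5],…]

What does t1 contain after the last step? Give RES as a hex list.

t0 = [0xee, 0x74, 0x74, 0x00, 0xee, 0x66, 0x74, 0x5b]
t1 = [0x10, 0xee, 0x67, 0x66, 0x7e, 0x74, 0x4a, 0x5b]

RES = [ 0x10  0xee  0x67  0x66  0x7e  0x74  0x4a  0x5b ]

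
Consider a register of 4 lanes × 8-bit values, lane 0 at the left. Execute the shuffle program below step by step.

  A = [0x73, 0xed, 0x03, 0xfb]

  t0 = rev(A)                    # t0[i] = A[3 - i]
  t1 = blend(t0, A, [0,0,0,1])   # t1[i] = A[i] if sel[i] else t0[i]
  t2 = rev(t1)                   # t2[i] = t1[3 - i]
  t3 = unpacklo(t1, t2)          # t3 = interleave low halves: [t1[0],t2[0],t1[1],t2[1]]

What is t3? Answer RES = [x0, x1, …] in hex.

RES = [0xfb, 0xfb, 0x03, 0xed]

  t0: fb 03 ed 73
  t1: fb 03 ed fb
  t2: fb ed 03 fb
  t3: fb fb 03 ed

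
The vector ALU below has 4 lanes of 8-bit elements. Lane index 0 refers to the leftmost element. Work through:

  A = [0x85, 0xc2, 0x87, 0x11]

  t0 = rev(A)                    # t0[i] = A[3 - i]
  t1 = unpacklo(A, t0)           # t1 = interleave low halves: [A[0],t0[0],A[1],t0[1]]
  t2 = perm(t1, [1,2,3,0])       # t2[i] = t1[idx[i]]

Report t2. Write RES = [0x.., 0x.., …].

t0 = [0x11, 0x87, 0xc2, 0x85]
t1 = [0x85, 0x11, 0xc2, 0x87]
t2 = [0x11, 0xc2, 0x87, 0x85]

RES = [0x11, 0xc2, 0x87, 0x85]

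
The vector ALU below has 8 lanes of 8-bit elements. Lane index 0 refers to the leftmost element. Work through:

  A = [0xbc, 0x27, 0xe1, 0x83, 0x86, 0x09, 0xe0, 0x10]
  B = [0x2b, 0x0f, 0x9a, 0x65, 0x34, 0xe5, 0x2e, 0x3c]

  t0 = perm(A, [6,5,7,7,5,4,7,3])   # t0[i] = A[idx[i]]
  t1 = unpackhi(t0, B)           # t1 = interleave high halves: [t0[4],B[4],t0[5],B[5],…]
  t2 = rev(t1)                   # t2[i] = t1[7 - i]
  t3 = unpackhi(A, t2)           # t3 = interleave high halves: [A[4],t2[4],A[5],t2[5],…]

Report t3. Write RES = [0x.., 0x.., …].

RES = [0x86, 0xe5, 0x09, 0x86, 0xe0, 0x34, 0x10, 0x09]

  t0: e0 09 10 10 09 86 10 83
  t1: 09 34 86 e5 10 2e 83 3c
  t2: 3c 83 2e 10 e5 86 34 09
  t3: 86 e5 09 86 e0 34 10 09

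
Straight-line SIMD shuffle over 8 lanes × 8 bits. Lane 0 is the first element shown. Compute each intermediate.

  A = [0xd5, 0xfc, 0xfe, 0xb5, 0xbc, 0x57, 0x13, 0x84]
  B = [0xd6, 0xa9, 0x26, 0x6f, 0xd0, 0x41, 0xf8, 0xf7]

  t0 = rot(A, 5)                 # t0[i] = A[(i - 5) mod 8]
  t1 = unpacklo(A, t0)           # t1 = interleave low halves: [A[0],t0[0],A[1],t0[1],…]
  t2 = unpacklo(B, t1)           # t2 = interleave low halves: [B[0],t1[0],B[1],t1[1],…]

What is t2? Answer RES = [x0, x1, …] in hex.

RES = [ 0xd6  0xd5  0xa9  0xb5  0x26  0xfc  0x6f  0xbc ]

→ t0 |b5|bc|57|13|84|d5|fc|fe|
→ t1 |d5|b5|fc|bc|fe|57|b5|13|
→ t2 |d6|d5|a9|b5|26|fc|6f|bc|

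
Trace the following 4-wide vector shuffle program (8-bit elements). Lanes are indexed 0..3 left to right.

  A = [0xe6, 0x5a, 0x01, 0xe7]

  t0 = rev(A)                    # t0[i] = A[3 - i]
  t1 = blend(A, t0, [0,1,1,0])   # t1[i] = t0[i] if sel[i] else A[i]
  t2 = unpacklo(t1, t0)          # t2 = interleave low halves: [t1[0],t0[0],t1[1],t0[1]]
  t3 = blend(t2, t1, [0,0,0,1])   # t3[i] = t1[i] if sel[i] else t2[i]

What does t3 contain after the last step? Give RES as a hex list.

RES = [0xe6, 0xe7, 0x01, 0xe7]

  t0: e7 01 5a e6
  t1: e6 01 5a e7
  t2: e6 e7 01 01
  t3: e6 e7 01 e7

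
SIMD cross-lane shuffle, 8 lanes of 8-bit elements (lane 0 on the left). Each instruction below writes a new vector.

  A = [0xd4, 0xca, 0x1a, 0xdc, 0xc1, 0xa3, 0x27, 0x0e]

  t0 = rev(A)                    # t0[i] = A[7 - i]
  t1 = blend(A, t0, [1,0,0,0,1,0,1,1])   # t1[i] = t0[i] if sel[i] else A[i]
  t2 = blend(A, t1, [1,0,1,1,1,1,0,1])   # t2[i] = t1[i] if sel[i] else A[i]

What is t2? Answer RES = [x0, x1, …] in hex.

  t0: 0e 27 a3 c1 dc 1a ca d4
  t1: 0e ca 1a dc dc a3 ca d4
  t2: 0e ca 1a dc dc a3 27 d4

RES = [0x0e, 0xca, 0x1a, 0xdc, 0xdc, 0xa3, 0x27, 0xd4]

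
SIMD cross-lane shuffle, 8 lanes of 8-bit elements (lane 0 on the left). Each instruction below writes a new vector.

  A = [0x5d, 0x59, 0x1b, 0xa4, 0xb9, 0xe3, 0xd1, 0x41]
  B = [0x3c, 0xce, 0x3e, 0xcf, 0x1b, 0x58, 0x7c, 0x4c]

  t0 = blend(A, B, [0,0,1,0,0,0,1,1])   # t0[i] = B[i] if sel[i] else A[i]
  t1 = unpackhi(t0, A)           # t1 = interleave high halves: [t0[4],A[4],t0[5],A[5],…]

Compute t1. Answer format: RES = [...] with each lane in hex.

RES = [ 0xb9  0xb9  0xe3  0xe3  0x7c  0xd1  0x4c  0x41 ]

→ t0 |5d|59|3e|a4|b9|e3|7c|4c|
→ t1 |b9|b9|e3|e3|7c|d1|4c|41|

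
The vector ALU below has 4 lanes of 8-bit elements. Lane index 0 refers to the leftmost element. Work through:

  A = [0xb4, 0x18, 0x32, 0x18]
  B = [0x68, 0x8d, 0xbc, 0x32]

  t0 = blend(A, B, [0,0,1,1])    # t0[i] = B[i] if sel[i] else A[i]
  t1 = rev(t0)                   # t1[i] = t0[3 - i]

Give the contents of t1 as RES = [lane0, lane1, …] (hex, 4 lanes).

RES = [0x32, 0xbc, 0x18, 0xb4]

  t0: b4 18 bc 32
  t1: 32 bc 18 b4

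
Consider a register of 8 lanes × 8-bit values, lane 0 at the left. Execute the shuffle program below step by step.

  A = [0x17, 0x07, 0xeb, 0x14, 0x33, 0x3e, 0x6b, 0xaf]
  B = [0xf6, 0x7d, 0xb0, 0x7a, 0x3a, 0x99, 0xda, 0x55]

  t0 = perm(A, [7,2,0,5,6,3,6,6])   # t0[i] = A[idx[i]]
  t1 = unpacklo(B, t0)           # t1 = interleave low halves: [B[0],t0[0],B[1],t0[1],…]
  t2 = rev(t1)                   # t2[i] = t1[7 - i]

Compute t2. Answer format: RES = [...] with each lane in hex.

  t0: af eb 17 3e 6b 14 6b 6b
  t1: f6 af 7d eb b0 17 7a 3e
  t2: 3e 7a 17 b0 eb 7d af f6

RES = [0x3e, 0x7a, 0x17, 0xb0, 0xeb, 0x7d, 0xaf, 0xf6]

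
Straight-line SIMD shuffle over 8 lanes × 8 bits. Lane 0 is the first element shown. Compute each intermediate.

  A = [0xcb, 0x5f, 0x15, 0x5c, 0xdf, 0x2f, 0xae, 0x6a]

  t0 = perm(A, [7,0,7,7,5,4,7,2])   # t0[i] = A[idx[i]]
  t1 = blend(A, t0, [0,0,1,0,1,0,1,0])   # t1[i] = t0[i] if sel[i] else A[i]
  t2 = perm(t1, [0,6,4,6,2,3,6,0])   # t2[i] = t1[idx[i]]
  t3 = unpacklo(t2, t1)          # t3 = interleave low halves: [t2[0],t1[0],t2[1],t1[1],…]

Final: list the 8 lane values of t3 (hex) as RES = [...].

  t0: 6a cb 6a 6a 2f df 6a 15
  t1: cb 5f 6a 5c 2f 2f 6a 6a
  t2: cb 6a 2f 6a 6a 5c 6a cb
  t3: cb cb 6a 5f 2f 6a 6a 5c

RES = [0xcb, 0xcb, 0x6a, 0x5f, 0x2f, 0x6a, 0x6a, 0x5c]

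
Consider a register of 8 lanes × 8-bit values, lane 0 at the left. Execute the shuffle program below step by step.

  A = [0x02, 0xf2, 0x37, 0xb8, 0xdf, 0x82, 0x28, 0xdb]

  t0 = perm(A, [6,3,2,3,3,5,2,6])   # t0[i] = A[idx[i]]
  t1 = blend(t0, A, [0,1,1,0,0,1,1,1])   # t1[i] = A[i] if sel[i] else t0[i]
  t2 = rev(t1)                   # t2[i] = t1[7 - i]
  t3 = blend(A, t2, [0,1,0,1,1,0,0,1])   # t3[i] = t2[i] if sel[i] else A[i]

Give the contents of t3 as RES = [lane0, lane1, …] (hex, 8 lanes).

RES = [ 0x02  0x28  0x37  0xb8  0xb8  0x82  0x28  0x28 ]

→ t0 |28|b8|37|b8|b8|82|37|28|
→ t1 |28|f2|37|b8|b8|82|28|db|
→ t2 |db|28|82|b8|b8|37|f2|28|
→ t3 |02|28|37|b8|b8|82|28|28|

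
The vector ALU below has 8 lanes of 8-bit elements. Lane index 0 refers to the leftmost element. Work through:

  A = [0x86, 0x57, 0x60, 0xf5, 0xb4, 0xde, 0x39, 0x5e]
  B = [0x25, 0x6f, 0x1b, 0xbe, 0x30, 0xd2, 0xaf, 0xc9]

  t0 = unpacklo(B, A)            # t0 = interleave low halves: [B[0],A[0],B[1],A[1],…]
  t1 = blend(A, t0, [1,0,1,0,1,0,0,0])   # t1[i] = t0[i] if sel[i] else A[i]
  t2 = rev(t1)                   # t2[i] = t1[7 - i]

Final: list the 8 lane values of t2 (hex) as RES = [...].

RES = [0x5e, 0x39, 0xde, 0x1b, 0xf5, 0x6f, 0x57, 0x25]

  t0: 25 86 6f 57 1b 60 be f5
  t1: 25 57 6f f5 1b de 39 5e
  t2: 5e 39 de 1b f5 6f 57 25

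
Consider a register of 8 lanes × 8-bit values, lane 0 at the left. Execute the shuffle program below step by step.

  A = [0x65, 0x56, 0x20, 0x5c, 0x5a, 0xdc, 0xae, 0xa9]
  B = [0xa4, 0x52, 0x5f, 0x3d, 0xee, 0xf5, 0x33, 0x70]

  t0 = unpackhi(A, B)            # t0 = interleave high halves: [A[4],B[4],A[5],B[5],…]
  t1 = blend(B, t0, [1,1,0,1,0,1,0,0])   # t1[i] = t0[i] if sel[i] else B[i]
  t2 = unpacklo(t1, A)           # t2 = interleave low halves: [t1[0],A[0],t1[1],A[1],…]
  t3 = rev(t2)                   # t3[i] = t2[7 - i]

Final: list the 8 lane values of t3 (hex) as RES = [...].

t0 = [0x5a, 0xee, 0xdc, 0xf5, 0xae, 0x33, 0xa9, 0x70]
t1 = [0x5a, 0xee, 0x5f, 0xf5, 0xee, 0x33, 0x33, 0x70]
t2 = [0x5a, 0x65, 0xee, 0x56, 0x5f, 0x20, 0xf5, 0x5c]
t3 = [0x5c, 0xf5, 0x20, 0x5f, 0x56, 0xee, 0x65, 0x5a]

RES = [0x5c, 0xf5, 0x20, 0x5f, 0x56, 0xee, 0x65, 0x5a]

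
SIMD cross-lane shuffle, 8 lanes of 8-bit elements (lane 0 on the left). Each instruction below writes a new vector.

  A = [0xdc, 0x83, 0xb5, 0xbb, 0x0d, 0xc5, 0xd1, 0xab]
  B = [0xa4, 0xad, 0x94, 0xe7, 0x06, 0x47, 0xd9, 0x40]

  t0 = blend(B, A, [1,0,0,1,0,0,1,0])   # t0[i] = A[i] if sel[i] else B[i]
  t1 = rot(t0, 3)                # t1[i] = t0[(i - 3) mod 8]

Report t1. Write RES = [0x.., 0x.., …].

RES = [ 0x47  0xd1  0x40  0xdc  0xad  0x94  0xbb  0x06 ]

→ t0 |dc|ad|94|bb|06|47|d1|40|
→ t1 |47|d1|40|dc|ad|94|bb|06|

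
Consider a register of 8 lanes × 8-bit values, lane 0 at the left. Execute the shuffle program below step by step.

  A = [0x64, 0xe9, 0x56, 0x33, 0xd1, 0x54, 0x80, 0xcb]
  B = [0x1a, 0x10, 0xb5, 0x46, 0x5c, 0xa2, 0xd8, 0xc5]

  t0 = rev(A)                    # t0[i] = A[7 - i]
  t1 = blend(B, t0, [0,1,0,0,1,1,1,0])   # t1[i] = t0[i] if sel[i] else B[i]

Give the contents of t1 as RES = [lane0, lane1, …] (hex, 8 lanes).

t0 = [0xcb, 0x80, 0x54, 0xd1, 0x33, 0x56, 0xe9, 0x64]
t1 = [0x1a, 0x80, 0xb5, 0x46, 0x33, 0x56, 0xe9, 0xc5]

RES = [0x1a, 0x80, 0xb5, 0x46, 0x33, 0x56, 0xe9, 0xc5]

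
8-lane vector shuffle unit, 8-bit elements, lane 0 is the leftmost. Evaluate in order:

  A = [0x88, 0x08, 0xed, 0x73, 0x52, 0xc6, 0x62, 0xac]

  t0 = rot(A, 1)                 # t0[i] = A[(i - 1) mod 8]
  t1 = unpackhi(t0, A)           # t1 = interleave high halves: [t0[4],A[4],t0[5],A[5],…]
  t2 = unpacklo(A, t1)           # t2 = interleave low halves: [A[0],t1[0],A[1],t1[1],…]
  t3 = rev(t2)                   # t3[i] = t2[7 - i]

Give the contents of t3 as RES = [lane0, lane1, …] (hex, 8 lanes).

RES = [ 0xc6  0x73  0x52  0xed  0x52  0x08  0x73  0x88 ]

  t0: ac 88 08 ed 73 52 c6 62
  t1: 73 52 52 c6 c6 62 62 ac
  t2: 88 73 08 52 ed 52 73 c6
  t3: c6 73 52 ed 52 08 73 88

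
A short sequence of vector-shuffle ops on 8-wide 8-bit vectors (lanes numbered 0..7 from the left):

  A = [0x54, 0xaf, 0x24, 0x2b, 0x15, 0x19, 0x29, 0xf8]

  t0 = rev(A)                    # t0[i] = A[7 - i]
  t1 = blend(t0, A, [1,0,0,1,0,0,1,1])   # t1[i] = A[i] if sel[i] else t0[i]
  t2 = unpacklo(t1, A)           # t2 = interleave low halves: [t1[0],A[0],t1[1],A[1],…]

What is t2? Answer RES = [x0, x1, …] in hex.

→ t0 |f8|29|19|15|2b|24|af|54|
→ t1 |54|29|19|2b|2b|24|29|f8|
→ t2 |54|54|29|af|19|24|2b|2b|

RES = [0x54, 0x54, 0x29, 0xaf, 0x19, 0x24, 0x2b, 0x2b]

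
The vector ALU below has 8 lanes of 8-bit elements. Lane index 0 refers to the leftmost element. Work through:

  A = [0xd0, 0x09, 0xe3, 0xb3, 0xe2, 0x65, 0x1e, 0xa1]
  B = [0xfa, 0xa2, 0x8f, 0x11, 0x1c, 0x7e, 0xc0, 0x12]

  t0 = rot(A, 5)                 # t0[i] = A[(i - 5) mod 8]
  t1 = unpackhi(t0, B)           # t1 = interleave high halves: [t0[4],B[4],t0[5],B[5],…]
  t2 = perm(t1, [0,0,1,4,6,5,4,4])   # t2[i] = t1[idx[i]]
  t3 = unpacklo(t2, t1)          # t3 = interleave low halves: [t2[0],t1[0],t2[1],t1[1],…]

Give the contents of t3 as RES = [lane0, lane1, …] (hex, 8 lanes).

  t0: b3 e2 65 1e a1 d0 09 e3
  t1: a1 1c d0 7e 09 c0 e3 12
  t2: a1 a1 1c 09 e3 c0 09 09
  t3: a1 a1 a1 1c 1c d0 09 7e

RES = [0xa1, 0xa1, 0xa1, 0x1c, 0x1c, 0xd0, 0x09, 0x7e]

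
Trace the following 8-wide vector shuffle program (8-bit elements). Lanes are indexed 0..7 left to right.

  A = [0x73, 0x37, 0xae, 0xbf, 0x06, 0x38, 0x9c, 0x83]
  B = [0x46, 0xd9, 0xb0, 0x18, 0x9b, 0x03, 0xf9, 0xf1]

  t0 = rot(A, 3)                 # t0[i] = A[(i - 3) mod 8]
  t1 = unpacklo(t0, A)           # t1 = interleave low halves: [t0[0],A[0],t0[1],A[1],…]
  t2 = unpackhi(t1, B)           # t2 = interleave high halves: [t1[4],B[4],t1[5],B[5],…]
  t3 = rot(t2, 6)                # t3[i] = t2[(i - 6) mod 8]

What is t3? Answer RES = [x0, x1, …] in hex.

RES = [0xae, 0x03, 0x73, 0xf9, 0xbf, 0xf1, 0x83, 0x9b]

→ t0 |38|9c|83|73|37|ae|bf|06|
→ t1 |38|73|9c|37|83|ae|73|bf|
→ t2 |83|9b|ae|03|73|f9|bf|f1|
→ t3 |ae|03|73|f9|bf|f1|83|9b|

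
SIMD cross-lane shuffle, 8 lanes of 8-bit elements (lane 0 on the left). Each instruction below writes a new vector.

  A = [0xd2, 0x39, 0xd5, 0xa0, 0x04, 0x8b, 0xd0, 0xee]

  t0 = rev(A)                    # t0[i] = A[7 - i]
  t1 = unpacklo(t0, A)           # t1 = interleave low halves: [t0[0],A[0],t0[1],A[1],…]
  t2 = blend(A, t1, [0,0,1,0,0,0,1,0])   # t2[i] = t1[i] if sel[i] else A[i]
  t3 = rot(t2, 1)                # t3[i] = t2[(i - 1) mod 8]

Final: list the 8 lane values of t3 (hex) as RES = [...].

RES = [ 0xee  0xd2  0x39  0xd0  0xa0  0x04  0x8b  0x04 ]

→ t0 |ee|d0|8b|04|a0|d5|39|d2|
→ t1 |ee|d2|d0|39|8b|d5|04|a0|
→ t2 |d2|39|d0|a0|04|8b|04|ee|
→ t3 |ee|d2|39|d0|a0|04|8b|04|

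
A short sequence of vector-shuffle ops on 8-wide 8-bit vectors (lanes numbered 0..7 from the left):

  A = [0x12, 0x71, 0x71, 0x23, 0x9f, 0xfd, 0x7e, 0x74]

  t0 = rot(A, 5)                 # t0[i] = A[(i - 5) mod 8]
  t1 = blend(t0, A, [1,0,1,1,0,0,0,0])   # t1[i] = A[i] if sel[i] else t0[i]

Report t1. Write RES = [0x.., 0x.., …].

RES = [0x12, 0x9f, 0x71, 0x23, 0x74, 0x12, 0x71, 0x71]

  t0: 23 9f fd 7e 74 12 71 71
  t1: 12 9f 71 23 74 12 71 71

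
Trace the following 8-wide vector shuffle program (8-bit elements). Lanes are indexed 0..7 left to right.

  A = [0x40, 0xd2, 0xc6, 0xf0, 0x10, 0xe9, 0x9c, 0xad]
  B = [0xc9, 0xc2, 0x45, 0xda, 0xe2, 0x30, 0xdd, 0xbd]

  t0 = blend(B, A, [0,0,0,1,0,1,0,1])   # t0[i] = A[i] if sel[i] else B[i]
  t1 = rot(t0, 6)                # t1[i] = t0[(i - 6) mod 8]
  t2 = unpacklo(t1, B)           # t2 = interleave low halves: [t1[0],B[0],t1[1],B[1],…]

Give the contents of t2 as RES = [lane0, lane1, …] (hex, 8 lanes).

RES = [0x45, 0xc9, 0xf0, 0xc2, 0xe2, 0x45, 0xe9, 0xda]

  t0: c9 c2 45 f0 e2 e9 dd ad
  t1: 45 f0 e2 e9 dd ad c9 c2
  t2: 45 c9 f0 c2 e2 45 e9 da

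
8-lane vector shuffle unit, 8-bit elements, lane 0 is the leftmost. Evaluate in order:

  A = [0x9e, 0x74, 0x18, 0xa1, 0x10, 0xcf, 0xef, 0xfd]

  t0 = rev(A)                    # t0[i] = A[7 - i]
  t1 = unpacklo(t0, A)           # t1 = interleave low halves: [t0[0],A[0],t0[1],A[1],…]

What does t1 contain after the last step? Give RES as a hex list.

t0 = [0xfd, 0xef, 0xcf, 0x10, 0xa1, 0x18, 0x74, 0x9e]
t1 = [0xfd, 0x9e, 0xef, 0x74, 0xcf, 0x18, 0x10, 0xa1]

RES = [0xfd, 0x9e, 0xef, 0x74, 0xcf, 0x18, 0x10, 0xa1]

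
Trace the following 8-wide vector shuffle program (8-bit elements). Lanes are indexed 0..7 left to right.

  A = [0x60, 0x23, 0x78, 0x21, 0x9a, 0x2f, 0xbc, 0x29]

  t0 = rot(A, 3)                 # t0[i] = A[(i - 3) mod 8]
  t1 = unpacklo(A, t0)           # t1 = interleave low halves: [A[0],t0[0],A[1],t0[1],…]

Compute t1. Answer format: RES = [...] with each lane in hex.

RES = [ 0x60  0x2f  0x23  0xbc  0x78  0x29  0x21  0x60 ]

t0 = [0x2f, 0xbc, 0x29, 0x60, 0x23, 0x78, 0x21, 0x9a]
t1 = [0x60, 0x2f, 0x23, 0xbc, 0x78, 0x29, 0x21, 0x60]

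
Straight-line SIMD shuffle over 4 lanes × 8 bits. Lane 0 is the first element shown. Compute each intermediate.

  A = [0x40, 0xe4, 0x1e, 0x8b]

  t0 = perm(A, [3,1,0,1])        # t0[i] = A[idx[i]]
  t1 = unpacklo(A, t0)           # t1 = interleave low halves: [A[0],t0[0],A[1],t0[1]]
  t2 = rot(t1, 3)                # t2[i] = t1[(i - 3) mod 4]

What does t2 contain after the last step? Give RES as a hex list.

→ t0 |8b|e4|40|e4|
→ t1 |40|8b|e4|e4|
→ t2 |8b|e4|e4|40|

RES = [0x8b, 0xe4, 0xe4, 0x40]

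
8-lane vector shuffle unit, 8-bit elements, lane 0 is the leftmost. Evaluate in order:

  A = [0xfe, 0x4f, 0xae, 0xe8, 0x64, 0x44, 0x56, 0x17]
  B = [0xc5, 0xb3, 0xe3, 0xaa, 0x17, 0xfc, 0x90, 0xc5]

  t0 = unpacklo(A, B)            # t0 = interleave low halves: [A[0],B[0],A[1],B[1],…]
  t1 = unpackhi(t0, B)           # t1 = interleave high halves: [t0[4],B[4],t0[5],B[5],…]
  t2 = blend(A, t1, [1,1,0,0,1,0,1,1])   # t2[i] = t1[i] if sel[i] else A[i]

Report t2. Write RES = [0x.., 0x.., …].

→ t0 |fe|c5|4f|b3|ae|e3|e8|aa|
→ t1 |ae|17|e3|fc|e8|90|aa|c5|
→ t2 |ae|17|ae|e8|e8|44|aa|c5|

RES = [0xae, 0x17, 0xae, 0xe8, 0xe8, 0x44, 0xaa, 0xc5]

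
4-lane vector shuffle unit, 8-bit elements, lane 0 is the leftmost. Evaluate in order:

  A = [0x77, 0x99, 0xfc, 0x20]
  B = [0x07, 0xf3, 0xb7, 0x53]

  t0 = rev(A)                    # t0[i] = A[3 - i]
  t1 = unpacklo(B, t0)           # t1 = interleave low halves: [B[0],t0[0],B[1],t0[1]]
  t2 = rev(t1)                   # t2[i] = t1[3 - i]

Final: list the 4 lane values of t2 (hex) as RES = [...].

  t0: 20 fc 99 77
  t1: 07 20 f3 fc
  t2: fc f3 20 07

RES = [0xfc, 0xf3, 0x20, 0x07]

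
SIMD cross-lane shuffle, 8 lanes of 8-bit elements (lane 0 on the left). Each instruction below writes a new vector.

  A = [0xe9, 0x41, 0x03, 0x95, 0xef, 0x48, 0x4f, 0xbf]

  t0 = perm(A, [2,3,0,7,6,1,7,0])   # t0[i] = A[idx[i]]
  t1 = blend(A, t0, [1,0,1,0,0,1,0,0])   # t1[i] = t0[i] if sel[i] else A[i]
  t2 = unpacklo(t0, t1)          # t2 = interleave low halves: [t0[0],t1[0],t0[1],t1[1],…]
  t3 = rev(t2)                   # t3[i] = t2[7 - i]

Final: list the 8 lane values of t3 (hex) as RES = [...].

  t0: 03 95 e9 bf 4f 41 bf e9
  t1: 03 41 e9 95 ef 41 4f bf
  t2: 03 03 95 41 e9 e9 bf 95
  t3: 95 bf e9 e9 41 95 03 03

RES = [ 0x95  0xbf  0xe9  0xe9  0x41  0x95  0x03  0x03 ]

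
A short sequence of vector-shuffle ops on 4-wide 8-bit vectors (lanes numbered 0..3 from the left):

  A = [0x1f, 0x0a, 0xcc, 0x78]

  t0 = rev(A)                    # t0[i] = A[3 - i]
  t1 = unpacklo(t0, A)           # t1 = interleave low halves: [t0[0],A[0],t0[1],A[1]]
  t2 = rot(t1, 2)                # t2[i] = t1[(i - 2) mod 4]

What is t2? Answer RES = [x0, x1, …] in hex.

t0 = [0x78, 0xcc, 0x0a, 0x1f]
t1 = [0x78, 0x1f, 0xcc, 0x0a]
t2 = [0xcc, 0x0a, 0x78, 0x1f]

RES = [0xcc, 0x0a, 0x78, 0x1f]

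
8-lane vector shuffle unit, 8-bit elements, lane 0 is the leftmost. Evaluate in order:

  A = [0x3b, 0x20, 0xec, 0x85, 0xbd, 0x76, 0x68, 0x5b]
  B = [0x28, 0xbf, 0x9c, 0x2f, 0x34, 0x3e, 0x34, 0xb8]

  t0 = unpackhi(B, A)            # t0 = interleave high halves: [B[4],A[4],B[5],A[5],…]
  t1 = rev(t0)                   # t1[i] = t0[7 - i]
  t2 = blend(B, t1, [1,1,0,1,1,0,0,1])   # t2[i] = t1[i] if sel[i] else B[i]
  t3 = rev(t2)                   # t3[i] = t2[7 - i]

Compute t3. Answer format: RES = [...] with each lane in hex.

→ t0 |34|bd|3e|76|34|68|b8|5b|
→ t1 |5b|b8|68|34|76|3e|bd|34|
→ t2 |5b|b8|9c|34|76|3e|34|34|
→ t3 |34|34|3e|76|34|9c|b8|5b|

RES = [0x34, 0x34, 0x3e, 0x76, 0x34, 0x9c, 0xb8, 0x5b]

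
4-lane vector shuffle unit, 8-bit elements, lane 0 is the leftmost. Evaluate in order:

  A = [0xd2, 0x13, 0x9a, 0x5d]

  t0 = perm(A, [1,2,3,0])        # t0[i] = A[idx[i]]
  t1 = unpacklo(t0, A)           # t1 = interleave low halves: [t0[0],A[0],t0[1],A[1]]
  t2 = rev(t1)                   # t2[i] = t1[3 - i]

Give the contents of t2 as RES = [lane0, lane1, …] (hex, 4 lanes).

→ t0 |13|9a|5d|d2|
→ t1 |13|d2|9a|13|
→ t2 |13|9a|d2|13|

RES = [ 0x13  0x9a  0xd2  0x13 ]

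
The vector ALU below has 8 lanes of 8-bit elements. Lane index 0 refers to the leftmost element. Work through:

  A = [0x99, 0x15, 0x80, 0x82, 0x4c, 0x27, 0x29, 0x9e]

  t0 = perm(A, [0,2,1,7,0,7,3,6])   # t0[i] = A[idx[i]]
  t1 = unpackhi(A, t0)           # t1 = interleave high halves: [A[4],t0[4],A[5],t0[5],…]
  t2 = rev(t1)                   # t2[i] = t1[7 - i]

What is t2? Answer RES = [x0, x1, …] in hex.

t0 = [0x99, 0x80, 0x15, 0x9e, 0x99, 0x9e, 0x82, 0x29]
t1 = [0x4c, 0x99, 0x27, 0x9e, 0x29, 0x82, 0x9e, 0x29]
t2 = [0x29, 0x9e, 0x82, 0x29, 0x9e, 0x27, 0x99, 0x4c]

RES = [0x29, 0x9e, 0x82, 0x29, 0x9e, 0x27, 0x99, 0x4c]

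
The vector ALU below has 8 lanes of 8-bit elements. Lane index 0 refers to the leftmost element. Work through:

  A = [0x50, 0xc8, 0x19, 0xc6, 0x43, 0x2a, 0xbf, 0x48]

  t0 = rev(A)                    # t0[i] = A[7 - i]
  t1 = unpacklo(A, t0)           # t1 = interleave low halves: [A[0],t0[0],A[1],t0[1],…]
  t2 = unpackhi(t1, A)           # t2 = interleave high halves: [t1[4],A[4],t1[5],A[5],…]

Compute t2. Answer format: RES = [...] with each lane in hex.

→ t0 |48|bf|2a|43|c6|19|c8|50|
→ t1 |50|48|c8|bf|19|2a|c6|43|
→ t2 |19|43|2a|2a|c6|bf|43|48|

RES = [ 0x19  0x43  0x2a  0x2a  0xc6  0xbf  0x43  0x48 ]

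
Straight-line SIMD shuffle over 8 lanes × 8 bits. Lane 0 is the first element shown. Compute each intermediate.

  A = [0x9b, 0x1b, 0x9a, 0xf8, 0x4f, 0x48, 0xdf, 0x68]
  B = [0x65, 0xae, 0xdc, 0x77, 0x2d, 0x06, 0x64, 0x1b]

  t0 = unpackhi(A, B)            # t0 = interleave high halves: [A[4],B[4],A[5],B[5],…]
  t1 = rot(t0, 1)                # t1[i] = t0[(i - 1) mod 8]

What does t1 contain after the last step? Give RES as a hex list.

t0 = [0x4f, 0x2d, 0x48, 0x06, 0xdf, 0x64, 0x68, 0x1b]
t1 = [0x1b, 0x4f, 0x2d, 0x48, 0x06, 0xdf, 0x64, 0x68]

RES = [0x1b, 0x4f, 0x2d, 0x48, 0x06, 0xdf, 0x64, 0x68]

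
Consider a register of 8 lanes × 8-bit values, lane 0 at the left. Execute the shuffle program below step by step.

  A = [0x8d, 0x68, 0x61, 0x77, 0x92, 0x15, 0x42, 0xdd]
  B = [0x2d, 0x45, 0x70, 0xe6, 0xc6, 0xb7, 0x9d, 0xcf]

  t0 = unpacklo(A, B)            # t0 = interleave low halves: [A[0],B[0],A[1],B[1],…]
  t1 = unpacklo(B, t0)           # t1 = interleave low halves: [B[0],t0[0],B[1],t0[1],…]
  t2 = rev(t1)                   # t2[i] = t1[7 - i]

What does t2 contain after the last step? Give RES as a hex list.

RES = [ 0x45  0xe6  0x68  0x70  0x2d  0x45  0x8d  0x2d ]

→ t0 |8d|2d|68|45|61|70|77|e6|
→ t1 |2d|8d|45|2d|70|68|e6|45|
→ t2 |45|e6|68|70|2d|45|8d|2d|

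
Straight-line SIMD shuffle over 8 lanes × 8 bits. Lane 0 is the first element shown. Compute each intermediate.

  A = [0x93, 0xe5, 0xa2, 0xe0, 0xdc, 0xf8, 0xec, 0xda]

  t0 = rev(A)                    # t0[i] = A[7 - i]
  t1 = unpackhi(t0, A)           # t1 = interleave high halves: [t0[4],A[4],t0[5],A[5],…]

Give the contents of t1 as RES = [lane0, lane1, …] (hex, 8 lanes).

RES = [ 0xe0  0xdc  0xa2  0xf8  0xe5  0xec  0x93  0xda ]

  t0: da ec f8 dc e0 a2 e5 93
  t1: e0 dc a2 f8 e5 ec 93 da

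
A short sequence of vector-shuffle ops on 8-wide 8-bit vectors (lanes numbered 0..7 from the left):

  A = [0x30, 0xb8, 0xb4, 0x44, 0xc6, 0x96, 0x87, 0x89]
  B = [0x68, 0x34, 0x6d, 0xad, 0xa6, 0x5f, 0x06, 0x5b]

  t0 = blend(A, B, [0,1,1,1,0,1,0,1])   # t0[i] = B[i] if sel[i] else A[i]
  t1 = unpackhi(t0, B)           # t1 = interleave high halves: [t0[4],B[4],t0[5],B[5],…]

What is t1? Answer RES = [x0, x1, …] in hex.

RES = [0xc6, 0xa6, 0x5f, 0x5f, 0x87, 0x06, 0x5b, 0x5b]

t0 = [0x30, 0x34, 0x6d, 0xad, 0xc6, 0x5f, 0x87, 0x5b]
t1 = [0xc6, 0xa6, 0x5f, 0x5f, 0x87, 0x06, 0x5b, 0x5b]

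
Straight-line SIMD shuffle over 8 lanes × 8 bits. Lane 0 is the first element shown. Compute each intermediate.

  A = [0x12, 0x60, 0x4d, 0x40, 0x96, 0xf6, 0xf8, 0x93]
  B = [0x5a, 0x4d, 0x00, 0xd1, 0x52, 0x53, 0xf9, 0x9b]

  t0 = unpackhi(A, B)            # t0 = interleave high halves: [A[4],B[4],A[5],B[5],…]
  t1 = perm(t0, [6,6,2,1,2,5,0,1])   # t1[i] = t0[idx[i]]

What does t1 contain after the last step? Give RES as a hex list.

  t0: 96 52 f6 53 f8 f9 93 9b
  t1: 93 93 f6 52 f6 f9 96 52

RES = [0x93, 0x93, 0xf6, 0x52, 0xf6, 0xf9, 0x96, 0x52]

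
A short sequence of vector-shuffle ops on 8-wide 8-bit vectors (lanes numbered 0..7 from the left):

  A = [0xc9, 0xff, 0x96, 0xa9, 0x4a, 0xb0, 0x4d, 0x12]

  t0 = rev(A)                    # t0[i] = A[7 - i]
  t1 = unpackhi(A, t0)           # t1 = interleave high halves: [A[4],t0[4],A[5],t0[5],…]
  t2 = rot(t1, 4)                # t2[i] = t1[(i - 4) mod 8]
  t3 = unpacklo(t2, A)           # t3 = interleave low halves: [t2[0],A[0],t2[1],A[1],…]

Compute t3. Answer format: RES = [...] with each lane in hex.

t0 = [0x12, 0x4d, 0xb0, 0x4a, 0xa9, 0x96, 0xff, 0xc9]
t1 = [0x4a, 0xa9, 0xb0, 0x96, 0x4d, 0xff, 0x12, 0xc9]
t2 = [0x4d, 0xff, 0x12, 0xc9, 0x4a, 0xa9, 0xb0, 0x96]
t3 = [0x4d, 0xc9, 0xff, 0xff, 0x12, 0x96, 0xc9, 0xa9]

RES = [0x4d, 0xc9, 0xff, 0xff, 0x12, 0x96, 0xc9, 0xa9]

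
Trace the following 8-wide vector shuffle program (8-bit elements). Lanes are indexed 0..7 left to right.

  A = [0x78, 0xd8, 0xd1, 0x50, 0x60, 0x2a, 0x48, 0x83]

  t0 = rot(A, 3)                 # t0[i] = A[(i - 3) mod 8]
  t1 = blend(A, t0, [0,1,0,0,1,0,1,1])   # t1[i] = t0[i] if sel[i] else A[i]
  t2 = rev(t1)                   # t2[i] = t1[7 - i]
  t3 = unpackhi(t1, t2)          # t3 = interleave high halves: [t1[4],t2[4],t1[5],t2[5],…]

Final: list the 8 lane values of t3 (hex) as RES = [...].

  t0: 2a 48 83 78 d8 d1 50 60
  t1: 78 48 d1 50 d8 2a 50 60
  t2: 60 50 2a d8 50 d1 48 78
  t3: d8 50 2a d1 50 48 60 78

RES = [ 0xd8  0x50  0x2a  0xd1  0x50  0x48  0x60  0x78 ]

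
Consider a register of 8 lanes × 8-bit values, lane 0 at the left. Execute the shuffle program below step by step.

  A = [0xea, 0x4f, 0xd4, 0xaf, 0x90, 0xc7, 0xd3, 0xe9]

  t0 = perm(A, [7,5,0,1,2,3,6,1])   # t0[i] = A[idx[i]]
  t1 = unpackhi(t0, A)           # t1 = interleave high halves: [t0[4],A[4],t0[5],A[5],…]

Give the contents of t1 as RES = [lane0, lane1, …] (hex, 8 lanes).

RES = [ 0xd4  0x90  0xaf  0xc7  0xd3  0xd3  0x4f  0xe9 ]

→ t0 |e9|c7|ea|4f|d4|af|d3|4f|
→ t1 |d4|90|af|c7|d3|d3|4f|e9|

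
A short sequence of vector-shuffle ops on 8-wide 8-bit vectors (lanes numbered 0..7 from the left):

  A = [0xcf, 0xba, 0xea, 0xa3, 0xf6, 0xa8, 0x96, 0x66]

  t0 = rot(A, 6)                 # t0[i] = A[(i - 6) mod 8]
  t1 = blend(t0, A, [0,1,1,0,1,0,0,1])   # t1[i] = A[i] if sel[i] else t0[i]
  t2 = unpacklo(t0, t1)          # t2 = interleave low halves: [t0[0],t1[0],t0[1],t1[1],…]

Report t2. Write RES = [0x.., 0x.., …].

RES = [ 0xea  0xea  0xa3  0xba  0xf6  0xea  0xa8  0xa8 ]

t0 = [0xea, 0xa3, 0xf6, 0xa8, 0x96, 0x66, 0xcf, 0xba]
t1 = [0xea, 0xba, 0xea, 0xa8, 0xf6, 0x66, 0xcf, 0x66]
t2 = [0xea, 0xea, 0xa3, 0xba, 0xf6, 0xea, 0xa8, 0xa8]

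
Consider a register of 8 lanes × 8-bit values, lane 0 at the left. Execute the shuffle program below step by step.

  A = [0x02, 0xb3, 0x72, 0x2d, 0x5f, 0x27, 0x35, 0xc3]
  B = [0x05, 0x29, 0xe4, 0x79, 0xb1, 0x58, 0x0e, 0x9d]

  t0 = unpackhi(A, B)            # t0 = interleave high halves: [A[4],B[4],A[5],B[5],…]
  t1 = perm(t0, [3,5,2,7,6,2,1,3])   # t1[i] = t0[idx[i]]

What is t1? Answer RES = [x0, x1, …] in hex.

→ t0 |5f|b1|27|58|35|0e|c3|9d|
→ t1 |58|0e|27|9d|c3|27|b1|58|

RES = [0x58, 0x0e, 0x27, 0x9d, 0xc3, 0x27, 0xb1, 0x58]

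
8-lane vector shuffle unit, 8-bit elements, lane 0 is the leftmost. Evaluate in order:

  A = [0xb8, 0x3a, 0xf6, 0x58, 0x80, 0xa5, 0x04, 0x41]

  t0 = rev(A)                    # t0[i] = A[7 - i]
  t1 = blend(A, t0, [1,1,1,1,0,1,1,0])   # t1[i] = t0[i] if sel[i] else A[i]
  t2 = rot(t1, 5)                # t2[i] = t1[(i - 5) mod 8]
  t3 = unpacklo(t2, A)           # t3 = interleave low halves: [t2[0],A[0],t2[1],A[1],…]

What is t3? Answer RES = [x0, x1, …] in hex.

RES = [0x80, 0xb8, 0x80, 0x3a, 0xf6, 0xf6, 0x3a, 0x58]

→ t0 |41|04|a5|80|58|f6|3a|b8|
→ t1 |41|04|a5|80|80|f6|3a|41|
→ t2 |80|80|f6|3a|41|41|04|a5|
→ t3 |80|b8|80|3a|f6|f6|3a|58|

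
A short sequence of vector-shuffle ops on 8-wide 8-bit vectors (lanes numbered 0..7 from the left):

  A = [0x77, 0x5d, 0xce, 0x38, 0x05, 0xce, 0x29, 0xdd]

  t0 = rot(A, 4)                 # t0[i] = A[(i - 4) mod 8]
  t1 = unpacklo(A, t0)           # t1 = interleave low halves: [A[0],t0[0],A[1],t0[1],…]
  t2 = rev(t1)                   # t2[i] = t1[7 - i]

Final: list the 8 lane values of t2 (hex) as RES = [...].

RES = [ 0xdd  0x38  0x29  0xce  0xce  0x5d  0x05  0x77 ]

t0 = [0x05, 0xce, 0x29, 0xdd, 0x77, 0x5d, 0xce, 0x38]
t1 = [0x77, 0x05, 0x5d, 0xce, 0xce, 0x29, 0x38, 0xdd]
t2 = [0xdd, 0x38, 0x29, 0xce, 0xce, 0x5d, 0x05, 0x77]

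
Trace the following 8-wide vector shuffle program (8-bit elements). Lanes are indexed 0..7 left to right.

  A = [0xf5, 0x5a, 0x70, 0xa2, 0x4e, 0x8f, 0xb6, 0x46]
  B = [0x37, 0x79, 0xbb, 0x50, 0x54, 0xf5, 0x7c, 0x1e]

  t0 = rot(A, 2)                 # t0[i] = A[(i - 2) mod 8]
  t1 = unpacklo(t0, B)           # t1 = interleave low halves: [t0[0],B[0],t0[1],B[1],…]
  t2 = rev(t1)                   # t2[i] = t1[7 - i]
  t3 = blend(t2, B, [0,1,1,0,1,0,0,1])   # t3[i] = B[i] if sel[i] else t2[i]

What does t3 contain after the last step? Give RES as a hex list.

RES = [0x50, 0x79, 0xbb, 0xf5, 0x54, 0x46, 0x37, 0x1e]

t0 = [0xb6, 0x46, 0xf5, 0x5a, 0x70, 0xa2, 0x4e, 0x8f]
t1 = [0xb6, 0x37, 0x46, 0x79, 0xf5, 0xbb, 0x5a, 0x50]
t2 = [0x50, 0x5a, 0xbb, 0xf5, 0x79, 0x46, 0x37, 0xb6]
t3 = [0x50, 0x79, 0xbb, 0xf5, 0x54, 0x46, 0x37, 0x1e]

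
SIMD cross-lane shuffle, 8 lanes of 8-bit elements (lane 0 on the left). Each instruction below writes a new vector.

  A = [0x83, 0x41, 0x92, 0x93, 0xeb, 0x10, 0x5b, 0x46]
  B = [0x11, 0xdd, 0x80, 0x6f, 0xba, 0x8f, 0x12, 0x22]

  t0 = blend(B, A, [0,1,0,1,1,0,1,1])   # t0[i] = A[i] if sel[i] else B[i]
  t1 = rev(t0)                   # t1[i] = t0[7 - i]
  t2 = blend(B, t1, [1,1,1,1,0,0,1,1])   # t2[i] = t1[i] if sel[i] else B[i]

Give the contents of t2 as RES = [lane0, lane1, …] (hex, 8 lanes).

  t0: 11 41 80 93 eb 8f 5b 46
  t1: 46 5b 8f eb 93 80 41 11
  t2: 46 5b 8f eb ba 8f 41 11

RES = [0x46, 0x5b, 0x8f, 0xeb, 0xba, 0x8f, 0x41, 0x11]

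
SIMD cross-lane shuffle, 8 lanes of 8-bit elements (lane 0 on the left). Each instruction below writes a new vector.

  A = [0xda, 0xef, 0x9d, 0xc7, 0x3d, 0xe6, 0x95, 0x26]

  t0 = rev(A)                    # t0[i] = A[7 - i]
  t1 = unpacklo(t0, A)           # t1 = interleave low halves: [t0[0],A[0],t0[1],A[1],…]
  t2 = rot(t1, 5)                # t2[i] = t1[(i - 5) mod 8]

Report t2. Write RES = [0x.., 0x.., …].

RES = [0xef, 0xe6, 0x9d, 0x3d, 0xc7, 0x26, 0xda, 0x95]

  t0: 26 95 e6 3d c7 9d ef da
  t1: 26 da 95 ef e6 9d 3d c7
  t2: ef e6 9d 3d c7 26 da 95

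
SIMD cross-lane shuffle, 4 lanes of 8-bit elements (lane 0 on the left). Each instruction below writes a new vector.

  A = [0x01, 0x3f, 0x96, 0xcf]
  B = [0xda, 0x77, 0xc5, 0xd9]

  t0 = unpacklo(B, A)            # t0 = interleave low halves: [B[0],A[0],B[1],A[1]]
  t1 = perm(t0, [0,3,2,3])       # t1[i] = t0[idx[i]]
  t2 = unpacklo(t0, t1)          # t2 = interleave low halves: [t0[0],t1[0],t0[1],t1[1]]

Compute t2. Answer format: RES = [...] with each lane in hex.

→ t0 |da|01|77|3f|
→ t1 |da|3f|77|3f|
→ t2 |da|da|01|3f|

RES = [ 0xda  0xda  0x01  0x3f ]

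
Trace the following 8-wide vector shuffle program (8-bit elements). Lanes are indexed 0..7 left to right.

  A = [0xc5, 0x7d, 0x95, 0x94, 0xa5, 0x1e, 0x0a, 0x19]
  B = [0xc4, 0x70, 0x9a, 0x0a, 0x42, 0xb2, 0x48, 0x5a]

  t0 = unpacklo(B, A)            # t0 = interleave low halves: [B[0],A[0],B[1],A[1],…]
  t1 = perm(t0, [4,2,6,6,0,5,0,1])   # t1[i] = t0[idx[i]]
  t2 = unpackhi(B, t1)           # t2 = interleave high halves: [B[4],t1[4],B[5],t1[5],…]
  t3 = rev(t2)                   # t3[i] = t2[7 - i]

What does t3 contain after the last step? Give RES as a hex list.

→ t0 |c4|c5|70|7d|9a|95|0a|94|
→ t1 |9a|70|0a|0a|c4|95|c4|c5|
→ t2 |42|c4|b2|95|48|c4|5a|c5|
→ t3 |c5|5a|c4|48|95|b2|c4|42|

RES = [0xc5, 0x5a, 0xc4, 0x48, 0x95, 0xb2, 0xc4, 0x42]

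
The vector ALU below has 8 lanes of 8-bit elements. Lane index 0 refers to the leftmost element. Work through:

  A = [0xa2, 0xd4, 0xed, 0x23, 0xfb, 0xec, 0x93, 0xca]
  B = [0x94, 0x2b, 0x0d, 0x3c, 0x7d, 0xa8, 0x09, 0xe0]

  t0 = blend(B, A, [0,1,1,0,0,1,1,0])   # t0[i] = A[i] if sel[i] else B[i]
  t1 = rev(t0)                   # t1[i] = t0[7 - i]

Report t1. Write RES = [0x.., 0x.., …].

  t0: 94 d4 ed 3c 7d ec 93 e0
  t1: e0 93 ec 7d 3c ed d4 94

RES = [0xe0, 0x93, 0xec, 0x7d, 0x3c, 0xed, 0xd4, 0x94]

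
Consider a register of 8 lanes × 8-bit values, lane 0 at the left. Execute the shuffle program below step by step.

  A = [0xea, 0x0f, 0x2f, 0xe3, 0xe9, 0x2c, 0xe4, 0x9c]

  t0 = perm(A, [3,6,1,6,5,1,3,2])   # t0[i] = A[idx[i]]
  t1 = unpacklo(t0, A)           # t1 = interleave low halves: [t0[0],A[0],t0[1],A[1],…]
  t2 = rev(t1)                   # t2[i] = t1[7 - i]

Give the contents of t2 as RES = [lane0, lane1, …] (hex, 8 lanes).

→ t0 |e3|e4|0f|e4|2c|0f|e3|2f|
→ t1 |e3|ea|e4|0f|0f|2f|e4|e3|
→ t2 |e3|e4|2f|0f|0f|e4|ea|e3|

RES = [ 0xe3  0xe4  0x2f  0x0f  0x0f  0xe4  0xea  0xe3 ]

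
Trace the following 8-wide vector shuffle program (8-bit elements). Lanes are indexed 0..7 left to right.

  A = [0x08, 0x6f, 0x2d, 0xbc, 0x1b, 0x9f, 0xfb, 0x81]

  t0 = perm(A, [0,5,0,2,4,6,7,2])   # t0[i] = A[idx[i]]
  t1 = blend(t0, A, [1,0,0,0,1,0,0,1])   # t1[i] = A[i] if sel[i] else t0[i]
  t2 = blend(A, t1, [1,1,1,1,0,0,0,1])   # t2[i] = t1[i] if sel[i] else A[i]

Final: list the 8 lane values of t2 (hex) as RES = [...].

RES = [ 0x08  0x9f  0x08  0x2d  0x1b  0x9f  0xfb  0x81 ]

t0 = [0x08, 0x9f, 0x08, 0x2d, 0x1b, 0xfb, 0x81, 0x2d]
t1 = [0x08, 0x9f, 0x08, 0x2d, 0x1b, 0xfb, 0x81, 0x81]
t2 = [0x08, 0x9f, 0x08, 0x2d, 0x1b, 0x9f, 0xfb, 0x81]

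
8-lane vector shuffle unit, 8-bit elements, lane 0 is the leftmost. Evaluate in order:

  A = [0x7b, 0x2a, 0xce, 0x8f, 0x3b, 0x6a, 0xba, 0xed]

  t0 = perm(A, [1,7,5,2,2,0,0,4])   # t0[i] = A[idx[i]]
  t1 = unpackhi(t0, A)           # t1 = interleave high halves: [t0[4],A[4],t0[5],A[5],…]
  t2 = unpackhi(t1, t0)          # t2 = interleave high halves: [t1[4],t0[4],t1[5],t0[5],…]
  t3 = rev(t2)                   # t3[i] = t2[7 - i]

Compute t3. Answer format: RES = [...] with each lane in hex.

t0 = [0x2a, 0xed, 0x6a, 0xce, 0xce, 0x7b, 0x7b, 0x3b]
t1 = [0xce, 0x3b, 0x7b, 0x6a, 0x7b, 0xba, 0x3b, 0xed]
t2 = [0x7b, 0xce, 0xba, 0x7b, 0x3b, 0x7b, 0xed, 0x3b]
t3 = [0x3b, 0xed, 0x7b, 0x3b, 0x7b, 0xba, 0xce, 0x7b]

RES = [ 0x3b  0xed  0x7b  0x3b  0x7b  0xba  0xce  0x7b ]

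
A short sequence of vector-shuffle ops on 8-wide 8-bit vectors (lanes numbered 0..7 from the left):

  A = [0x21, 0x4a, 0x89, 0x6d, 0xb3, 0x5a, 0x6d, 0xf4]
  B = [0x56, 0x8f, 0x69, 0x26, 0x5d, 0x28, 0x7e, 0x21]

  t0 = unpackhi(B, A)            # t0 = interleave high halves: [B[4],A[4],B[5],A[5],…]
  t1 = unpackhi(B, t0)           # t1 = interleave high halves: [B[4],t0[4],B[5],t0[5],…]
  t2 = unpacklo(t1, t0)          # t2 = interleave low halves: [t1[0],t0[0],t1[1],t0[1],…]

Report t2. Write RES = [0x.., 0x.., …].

  t0: 5d b3 28 5a 7e 6d 21 f4
  t1: 5d 7e 28 6d 7e 21 21 f4
  t2: 5d 5d 7e b3 28 28 6d 5a

RES = [0x5d, 0x5d, 0x7e, 0xb3, 0x28, 0x28, 0x6d, 0x5a]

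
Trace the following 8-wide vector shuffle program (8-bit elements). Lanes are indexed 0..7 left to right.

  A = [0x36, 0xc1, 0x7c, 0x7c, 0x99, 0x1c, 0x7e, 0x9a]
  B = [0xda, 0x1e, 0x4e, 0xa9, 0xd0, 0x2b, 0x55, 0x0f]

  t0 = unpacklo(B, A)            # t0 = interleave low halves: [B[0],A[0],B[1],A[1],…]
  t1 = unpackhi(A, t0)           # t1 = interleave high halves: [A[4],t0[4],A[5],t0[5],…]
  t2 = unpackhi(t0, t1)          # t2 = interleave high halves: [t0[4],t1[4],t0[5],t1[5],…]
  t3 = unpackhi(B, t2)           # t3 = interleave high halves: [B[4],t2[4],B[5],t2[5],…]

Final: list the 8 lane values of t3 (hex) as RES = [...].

→ t0 |da|36|1e|c1|4e|7c|a9|7c|
→ t1 |99|4e|1c|7c|7e|a9|9a|7c|
→ t2 |4e|7e|7c|a9|a9|9a|7c|7c|
→ t3 |d0|a9|2b|9a|55|7c|0f|7c|

RES = [0xd0, 0xa9, 0x2b, 0x9a, 0x55, 0x7c, 0x0f, 0x7c]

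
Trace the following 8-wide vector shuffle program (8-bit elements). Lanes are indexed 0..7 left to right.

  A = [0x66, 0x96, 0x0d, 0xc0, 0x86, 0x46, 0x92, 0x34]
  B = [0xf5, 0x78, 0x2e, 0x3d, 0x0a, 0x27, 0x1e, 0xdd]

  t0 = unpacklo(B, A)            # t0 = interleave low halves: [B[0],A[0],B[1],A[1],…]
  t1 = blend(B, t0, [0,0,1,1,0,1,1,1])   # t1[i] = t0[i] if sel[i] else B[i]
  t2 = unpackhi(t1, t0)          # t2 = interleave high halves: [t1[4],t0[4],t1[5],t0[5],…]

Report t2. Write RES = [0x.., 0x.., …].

t0 = [0xf5, 0x66, 0x78, 0x96, 0x2e, 0x0d, 0x3d, 0xc0]
t1 = [0xf5, 0x78, 0x78, 0x96, 0x0a, 0x0d, 0x3d, 0xc0]
t2 = [0x0a, 0x2e, 0x0d, 0x0d, 0x3d, 0x3d, 0xc0, 0xc0]

RES = [ 0x0a  0x2e  0x0d  0x0d  0x3d  0x3d  0xc0  0xc0 ]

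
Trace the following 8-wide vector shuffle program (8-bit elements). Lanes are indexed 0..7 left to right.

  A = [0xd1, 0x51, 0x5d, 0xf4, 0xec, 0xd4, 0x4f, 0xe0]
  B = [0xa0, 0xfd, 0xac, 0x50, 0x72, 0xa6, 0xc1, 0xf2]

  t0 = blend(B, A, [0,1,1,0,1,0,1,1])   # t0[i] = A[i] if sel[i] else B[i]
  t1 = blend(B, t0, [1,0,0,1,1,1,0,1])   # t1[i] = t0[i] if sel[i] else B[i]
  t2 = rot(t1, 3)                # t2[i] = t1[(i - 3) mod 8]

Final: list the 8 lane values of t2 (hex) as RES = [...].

RES = [0xa6, 0xc1, 0xe0, 0xa0, 0xfd, 0xac, 0x50, 0xec]

→ t0 |a0|51|5d|50|ec|a6|4f|e0|
→ t1 |a0|fd|ac|50|ec|a6|c1|e0|
→ t2 |a6|c1|e0|a0|fd|ac|50|ec|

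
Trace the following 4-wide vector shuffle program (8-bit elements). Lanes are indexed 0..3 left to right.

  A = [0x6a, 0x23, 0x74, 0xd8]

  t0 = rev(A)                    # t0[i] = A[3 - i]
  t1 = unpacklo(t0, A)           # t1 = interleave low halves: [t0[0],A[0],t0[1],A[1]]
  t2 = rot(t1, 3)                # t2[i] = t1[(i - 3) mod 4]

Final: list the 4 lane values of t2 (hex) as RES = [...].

RES = [ 0x6a  0x74  0x23  0xd8 ]

t0 = [0xd8, 0x74, 0x23, 0x6a]
t1 = [0xd8, 0x6a, 0x74, 0x23]
t2 = [0x6a, 0x74, 0x23, 0xd8]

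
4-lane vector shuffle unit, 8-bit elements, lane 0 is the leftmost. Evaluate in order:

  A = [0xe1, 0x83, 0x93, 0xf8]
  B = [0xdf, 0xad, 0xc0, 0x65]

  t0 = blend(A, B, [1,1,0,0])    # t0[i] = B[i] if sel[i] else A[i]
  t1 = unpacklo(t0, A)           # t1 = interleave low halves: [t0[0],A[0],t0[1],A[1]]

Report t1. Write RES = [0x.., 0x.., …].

t0 = [0xdf, 0xad, 0x93, 0xf8]
t1 = [0xdf, 0xe1, 0xad, 0x83]

RES = [0xdf, 0xe1, 0xad, 0x83]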